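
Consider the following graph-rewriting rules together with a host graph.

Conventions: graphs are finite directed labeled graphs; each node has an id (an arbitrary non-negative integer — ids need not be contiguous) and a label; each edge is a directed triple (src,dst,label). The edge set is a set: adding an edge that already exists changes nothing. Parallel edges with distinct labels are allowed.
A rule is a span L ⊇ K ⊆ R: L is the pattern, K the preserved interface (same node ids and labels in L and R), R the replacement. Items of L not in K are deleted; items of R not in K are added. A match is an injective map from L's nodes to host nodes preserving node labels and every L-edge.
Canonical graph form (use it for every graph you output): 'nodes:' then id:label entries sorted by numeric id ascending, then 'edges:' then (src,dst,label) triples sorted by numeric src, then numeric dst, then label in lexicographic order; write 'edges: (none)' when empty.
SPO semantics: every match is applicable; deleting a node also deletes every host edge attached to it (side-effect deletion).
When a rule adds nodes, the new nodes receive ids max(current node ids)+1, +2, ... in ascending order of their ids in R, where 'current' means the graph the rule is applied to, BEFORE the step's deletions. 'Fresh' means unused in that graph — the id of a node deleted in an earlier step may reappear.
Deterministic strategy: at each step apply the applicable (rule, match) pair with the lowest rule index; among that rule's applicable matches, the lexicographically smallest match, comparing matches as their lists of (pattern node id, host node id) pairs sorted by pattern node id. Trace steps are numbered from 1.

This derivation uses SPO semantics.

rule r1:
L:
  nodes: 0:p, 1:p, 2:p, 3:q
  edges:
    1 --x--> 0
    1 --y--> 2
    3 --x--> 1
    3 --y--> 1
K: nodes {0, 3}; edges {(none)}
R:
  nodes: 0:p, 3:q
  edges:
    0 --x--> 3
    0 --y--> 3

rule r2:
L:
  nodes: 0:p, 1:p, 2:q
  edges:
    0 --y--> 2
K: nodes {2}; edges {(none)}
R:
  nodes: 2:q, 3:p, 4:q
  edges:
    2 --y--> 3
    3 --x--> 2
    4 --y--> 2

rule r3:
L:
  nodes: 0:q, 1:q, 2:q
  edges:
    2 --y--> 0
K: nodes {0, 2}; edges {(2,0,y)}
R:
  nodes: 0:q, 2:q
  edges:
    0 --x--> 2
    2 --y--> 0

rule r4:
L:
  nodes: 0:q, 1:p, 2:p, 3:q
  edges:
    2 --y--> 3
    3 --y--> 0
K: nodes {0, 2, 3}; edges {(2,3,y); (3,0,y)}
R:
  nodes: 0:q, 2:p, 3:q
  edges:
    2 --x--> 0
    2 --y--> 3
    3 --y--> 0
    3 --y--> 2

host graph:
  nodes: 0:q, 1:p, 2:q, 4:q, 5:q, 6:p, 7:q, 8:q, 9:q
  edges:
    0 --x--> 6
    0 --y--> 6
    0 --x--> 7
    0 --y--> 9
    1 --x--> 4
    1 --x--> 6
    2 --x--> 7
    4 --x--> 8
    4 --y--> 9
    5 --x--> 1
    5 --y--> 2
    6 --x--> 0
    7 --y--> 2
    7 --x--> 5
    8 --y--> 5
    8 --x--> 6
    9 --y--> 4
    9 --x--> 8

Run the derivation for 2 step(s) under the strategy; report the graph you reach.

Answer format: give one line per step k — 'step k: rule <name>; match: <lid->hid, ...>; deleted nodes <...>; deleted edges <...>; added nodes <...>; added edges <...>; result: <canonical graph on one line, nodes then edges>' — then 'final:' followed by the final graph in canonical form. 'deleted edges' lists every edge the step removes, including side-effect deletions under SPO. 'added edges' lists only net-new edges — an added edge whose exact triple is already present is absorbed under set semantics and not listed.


step 1: rule r3; match: 0->2, 1->0, 2->5; deleted nodes 0; deleted edges (0,6,x); (0,6,y); (0,7,x); (0,9,y); (6,0,x); added nodes (none); added edges (2,5,x); result: nodes: 1:p, 2:q, 4:q, 5:q, 6:p, 7:q, 8:q, 9:q edges: (1,4,x); (1,6,x); (2,5,x); (2,7,x); (4,8,x); (4,9,y); (5,1,x); (5,2,y); (7,2,y); (7,5,x); (8,5,y); (8,6,x); (9,4,y); (9,8,x)
step 2: rule r3; match: 0->2, 1->4, 2->5; deleted nodes 4; deleted edges (1,4,x); (4,8,x); (4,9,y); (9,4,y); added nodes (none); added edges (none); result: nodes: 1:p, 2:q, 5:q, 6:p, 7:q, 8:q, 9:q edges: (1,6,x); (2,5,x); (2,7,x); (5,1,x); (5,2,y); (7,2,y); (7,5,x); (8,5,y); (8,6,x); (9,8,x)
final:
nodes: 1:p, 2:q, 5:q, 6:p, 7:q, 8:q, 9:q
edges: (1,6,x); (2,5,x); (2,7,x); (5,1,x); (5,2,y); (7,2,y); (7,5,x); (8,5,y); (8,6,x); (9,8,x)


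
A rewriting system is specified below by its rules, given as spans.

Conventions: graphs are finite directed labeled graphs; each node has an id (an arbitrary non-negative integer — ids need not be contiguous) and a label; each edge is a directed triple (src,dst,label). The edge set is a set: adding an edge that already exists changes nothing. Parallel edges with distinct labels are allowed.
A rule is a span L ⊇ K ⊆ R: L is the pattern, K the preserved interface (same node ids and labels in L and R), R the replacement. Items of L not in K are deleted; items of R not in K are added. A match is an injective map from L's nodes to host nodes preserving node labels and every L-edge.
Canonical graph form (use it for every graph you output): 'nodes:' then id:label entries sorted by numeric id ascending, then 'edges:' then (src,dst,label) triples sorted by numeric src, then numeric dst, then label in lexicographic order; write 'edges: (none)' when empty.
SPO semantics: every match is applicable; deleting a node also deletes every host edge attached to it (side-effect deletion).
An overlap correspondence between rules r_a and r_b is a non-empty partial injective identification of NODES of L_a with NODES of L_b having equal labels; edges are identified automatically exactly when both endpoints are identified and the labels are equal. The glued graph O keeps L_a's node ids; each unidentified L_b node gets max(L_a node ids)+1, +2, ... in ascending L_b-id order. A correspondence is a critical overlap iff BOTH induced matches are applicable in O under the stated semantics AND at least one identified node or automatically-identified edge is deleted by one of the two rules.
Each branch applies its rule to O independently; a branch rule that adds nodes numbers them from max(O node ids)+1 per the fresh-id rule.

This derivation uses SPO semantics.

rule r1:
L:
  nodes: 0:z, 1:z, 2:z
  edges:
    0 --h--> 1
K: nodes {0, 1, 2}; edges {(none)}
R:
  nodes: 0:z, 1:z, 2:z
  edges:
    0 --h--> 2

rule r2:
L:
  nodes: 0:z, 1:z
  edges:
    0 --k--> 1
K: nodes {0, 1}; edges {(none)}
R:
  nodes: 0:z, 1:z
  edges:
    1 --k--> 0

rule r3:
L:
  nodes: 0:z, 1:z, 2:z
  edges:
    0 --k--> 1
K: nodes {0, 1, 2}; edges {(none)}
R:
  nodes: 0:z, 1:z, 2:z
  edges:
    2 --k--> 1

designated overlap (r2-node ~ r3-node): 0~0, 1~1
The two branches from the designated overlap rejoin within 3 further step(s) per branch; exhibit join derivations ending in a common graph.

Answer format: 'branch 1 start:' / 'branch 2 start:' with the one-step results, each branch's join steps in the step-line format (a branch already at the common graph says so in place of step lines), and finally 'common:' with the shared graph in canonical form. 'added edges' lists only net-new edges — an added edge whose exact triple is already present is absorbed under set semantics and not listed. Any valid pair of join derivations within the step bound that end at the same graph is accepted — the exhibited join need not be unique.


branch 1 start:
nodes: 0:z, 1:z, 2:z
edges: (1,0,k)
branch 2 start:
nodes: 0:z, 1:z, 2:z
edges: (2,1,k)
branch 1 step 1: rule r2; match: 0->1, 1->0; deleted nodes (none); deleted edges (1,0,k); added nodes (none); added edges (0,1,k); result: nodes: 0:z, 1:z, 2:z edges: (0,1,k)
branch 2 step 1: rule r3; match: 0->2, 1->1, 2->0; deleted nodes (none); deleted edges (2,1,k); added nodes (none); added edges (0,1,k); result: nodes: 0:z, 1:z, 2:z edges: (0,1,k)
common:
nodes: 0:z, 1:z, 2:z
edges: (0,1,k)


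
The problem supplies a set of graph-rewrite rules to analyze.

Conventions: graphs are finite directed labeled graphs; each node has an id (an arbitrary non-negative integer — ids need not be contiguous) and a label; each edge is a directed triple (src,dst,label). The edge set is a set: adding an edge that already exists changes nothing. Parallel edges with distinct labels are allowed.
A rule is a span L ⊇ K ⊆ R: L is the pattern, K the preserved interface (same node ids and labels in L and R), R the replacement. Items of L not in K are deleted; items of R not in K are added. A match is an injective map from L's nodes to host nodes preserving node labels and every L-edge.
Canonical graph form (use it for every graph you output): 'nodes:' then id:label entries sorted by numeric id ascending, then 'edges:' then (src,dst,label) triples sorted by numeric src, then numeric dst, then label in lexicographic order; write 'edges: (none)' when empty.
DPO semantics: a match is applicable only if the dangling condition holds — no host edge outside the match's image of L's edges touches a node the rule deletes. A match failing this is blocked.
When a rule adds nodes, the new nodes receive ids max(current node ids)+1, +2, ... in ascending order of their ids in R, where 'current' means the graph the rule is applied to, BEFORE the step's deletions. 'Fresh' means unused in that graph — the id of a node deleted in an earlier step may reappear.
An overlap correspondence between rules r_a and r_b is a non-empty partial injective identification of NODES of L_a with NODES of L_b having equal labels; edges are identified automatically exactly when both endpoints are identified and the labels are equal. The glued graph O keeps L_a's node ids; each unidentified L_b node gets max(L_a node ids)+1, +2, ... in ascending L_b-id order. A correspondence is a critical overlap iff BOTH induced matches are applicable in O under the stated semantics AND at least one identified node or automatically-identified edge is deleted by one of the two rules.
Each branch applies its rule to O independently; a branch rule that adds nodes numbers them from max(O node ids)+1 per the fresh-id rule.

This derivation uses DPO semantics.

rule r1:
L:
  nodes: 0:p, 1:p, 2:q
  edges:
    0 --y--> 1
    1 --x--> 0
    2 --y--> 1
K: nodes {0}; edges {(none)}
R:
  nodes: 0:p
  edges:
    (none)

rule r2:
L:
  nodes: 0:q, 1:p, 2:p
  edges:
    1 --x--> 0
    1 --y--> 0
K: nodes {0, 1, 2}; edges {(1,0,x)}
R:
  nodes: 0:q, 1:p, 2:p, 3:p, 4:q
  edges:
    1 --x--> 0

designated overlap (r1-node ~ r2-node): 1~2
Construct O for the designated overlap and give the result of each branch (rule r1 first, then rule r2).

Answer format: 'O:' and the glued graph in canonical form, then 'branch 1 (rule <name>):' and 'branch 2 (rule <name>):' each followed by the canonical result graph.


O:
nodes: 0:p, 1:p, 2:q, 3:q, 4:p
edges: (0,1,y); (1,0,x); (2,1,y); (4,3,x); (4,3,y)
branch 1 (rule r1):
nodes: 0:p, 3:q, 4:p
edges: (4,3,x); (4,3,y)
branch 2 (rule r2):
nodes: 0:p, 1:p, 2:q, 3:q, 4:p, 5:p, 6:q
edges: (0,1,y); (1,0,x); (2,1,y); (4,3,x)


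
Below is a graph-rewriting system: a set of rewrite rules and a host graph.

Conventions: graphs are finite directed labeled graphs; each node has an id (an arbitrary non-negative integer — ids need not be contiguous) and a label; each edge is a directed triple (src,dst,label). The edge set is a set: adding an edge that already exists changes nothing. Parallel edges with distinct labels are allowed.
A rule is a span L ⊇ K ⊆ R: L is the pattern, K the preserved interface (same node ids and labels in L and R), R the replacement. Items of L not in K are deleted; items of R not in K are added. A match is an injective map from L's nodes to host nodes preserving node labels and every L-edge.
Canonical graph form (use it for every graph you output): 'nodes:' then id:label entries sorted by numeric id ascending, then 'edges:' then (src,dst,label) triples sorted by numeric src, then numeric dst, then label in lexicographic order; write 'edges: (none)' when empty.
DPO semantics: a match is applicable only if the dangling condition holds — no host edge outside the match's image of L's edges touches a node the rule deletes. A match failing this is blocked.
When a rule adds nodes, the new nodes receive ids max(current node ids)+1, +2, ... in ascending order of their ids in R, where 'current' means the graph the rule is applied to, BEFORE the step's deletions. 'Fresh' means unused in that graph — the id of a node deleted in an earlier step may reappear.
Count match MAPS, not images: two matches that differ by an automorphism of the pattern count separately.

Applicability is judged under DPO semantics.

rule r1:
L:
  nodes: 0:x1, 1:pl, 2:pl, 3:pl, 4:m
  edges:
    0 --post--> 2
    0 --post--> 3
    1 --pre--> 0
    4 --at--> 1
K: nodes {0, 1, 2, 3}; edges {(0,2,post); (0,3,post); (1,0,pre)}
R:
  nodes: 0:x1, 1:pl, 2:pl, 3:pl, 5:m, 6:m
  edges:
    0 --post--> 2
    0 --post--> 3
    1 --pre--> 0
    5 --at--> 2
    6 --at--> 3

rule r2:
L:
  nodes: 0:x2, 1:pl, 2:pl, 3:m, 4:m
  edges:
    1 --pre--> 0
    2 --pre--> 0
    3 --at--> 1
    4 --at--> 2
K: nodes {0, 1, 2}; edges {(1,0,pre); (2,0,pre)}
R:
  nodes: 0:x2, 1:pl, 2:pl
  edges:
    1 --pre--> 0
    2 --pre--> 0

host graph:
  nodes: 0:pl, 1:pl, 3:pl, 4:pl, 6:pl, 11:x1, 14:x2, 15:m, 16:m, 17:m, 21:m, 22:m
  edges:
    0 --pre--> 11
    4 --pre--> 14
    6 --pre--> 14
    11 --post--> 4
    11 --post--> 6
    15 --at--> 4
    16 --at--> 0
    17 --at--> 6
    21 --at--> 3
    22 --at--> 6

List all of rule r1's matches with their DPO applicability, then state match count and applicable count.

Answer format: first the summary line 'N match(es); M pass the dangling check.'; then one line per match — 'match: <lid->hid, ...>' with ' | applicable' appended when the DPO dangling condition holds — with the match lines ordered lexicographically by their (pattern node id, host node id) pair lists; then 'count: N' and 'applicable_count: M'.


2 match(es); 2 pass the dangling check.
match: 0->11, 1->0, 2->4, 3->6, 4->16 | applicable
match: 0->11, 1->0, 2->6, 3->4, 4->16 | applicable
count: 2
applicable_count: 2


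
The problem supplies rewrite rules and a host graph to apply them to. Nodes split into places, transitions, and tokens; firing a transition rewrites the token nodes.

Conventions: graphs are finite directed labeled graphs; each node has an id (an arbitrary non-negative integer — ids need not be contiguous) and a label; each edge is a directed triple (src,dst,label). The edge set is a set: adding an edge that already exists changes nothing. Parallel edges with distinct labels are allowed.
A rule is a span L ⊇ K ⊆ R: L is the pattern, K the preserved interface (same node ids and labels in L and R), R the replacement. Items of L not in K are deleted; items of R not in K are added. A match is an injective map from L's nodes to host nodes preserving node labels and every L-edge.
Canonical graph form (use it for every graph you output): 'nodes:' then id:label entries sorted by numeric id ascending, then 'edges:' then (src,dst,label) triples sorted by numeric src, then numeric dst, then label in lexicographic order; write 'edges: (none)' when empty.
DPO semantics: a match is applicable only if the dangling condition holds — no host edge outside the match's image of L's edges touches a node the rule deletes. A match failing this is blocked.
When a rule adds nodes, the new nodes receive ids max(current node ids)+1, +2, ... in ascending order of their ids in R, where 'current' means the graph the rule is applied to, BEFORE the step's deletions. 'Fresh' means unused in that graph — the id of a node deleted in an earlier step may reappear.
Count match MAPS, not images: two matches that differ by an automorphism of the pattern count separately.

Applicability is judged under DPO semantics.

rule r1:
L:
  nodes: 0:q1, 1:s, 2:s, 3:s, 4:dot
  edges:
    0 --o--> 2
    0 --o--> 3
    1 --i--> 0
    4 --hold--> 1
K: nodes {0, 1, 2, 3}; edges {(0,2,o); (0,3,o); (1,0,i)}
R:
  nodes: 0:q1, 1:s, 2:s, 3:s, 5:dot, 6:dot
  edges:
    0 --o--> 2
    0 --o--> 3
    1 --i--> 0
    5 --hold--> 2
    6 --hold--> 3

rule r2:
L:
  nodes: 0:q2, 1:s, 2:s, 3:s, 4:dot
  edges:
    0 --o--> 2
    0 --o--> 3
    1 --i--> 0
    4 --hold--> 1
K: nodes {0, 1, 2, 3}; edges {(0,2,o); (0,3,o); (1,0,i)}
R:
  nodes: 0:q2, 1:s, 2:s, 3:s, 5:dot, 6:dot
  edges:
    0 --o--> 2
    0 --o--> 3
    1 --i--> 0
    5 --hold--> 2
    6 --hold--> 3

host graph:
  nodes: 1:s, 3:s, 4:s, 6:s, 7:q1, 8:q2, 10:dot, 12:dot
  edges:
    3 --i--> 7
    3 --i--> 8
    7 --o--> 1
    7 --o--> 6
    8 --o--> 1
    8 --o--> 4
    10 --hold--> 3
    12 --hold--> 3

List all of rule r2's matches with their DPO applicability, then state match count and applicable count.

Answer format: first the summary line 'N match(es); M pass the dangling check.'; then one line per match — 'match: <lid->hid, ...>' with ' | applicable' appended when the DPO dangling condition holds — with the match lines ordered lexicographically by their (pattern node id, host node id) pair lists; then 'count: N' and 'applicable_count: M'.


4 match(es); 4 pass the dangling check.
match: 0->8, 1->3, 2->1, 3->4, 4->10 | applicable
match: 0->8, 1->3, 2->1, 3->4, 4->12 | applicable
match: 0->8, 1->3, 2->4, 3->1, 4->10 | applicable
match: 0->8, 1->3, 2->4, 3->1, 4->12 | applicable
count: 4
applicable_count: 4


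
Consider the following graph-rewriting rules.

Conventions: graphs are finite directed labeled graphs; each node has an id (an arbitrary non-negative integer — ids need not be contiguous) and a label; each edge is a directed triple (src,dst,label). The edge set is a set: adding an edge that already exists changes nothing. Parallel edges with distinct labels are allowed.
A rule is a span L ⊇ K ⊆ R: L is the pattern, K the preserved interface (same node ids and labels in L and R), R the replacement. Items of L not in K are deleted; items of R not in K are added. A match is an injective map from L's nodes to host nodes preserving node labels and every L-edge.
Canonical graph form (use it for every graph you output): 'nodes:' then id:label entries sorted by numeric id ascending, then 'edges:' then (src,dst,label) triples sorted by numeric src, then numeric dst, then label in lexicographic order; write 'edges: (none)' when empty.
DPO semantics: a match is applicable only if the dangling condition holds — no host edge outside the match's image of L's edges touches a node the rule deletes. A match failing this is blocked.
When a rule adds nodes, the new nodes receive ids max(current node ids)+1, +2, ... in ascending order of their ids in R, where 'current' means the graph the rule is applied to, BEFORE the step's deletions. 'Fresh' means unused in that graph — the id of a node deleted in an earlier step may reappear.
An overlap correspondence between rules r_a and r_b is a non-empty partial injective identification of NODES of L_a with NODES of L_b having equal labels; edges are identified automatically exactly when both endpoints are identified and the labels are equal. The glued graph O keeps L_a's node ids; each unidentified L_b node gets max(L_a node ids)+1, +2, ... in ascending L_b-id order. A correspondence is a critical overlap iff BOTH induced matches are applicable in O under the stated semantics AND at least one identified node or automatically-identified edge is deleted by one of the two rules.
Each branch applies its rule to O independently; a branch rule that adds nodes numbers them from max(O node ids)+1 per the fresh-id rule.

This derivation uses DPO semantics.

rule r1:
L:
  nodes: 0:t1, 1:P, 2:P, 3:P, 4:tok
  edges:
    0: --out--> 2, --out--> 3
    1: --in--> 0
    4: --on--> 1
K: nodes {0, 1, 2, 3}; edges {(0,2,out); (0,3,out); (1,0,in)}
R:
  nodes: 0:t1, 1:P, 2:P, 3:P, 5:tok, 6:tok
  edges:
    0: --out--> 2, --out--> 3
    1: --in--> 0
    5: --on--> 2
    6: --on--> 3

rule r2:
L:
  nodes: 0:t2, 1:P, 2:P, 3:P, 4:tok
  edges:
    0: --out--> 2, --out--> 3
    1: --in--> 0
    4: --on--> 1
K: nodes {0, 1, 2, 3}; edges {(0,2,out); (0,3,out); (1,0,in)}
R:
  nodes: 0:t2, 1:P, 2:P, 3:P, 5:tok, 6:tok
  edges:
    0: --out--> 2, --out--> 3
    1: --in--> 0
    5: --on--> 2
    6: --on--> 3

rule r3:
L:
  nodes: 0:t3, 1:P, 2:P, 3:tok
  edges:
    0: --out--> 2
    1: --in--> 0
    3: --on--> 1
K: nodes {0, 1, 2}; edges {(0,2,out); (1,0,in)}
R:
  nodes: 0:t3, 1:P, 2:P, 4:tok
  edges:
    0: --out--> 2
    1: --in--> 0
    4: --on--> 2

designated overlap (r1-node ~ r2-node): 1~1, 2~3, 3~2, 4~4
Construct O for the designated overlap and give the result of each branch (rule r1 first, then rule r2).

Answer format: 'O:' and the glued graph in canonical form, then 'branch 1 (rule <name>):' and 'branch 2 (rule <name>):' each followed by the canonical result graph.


O:
nodes: 0:t1, 1:P, 2:P, 3:P, 4:tok, 5:t2
edges: (0,2,out); (0,3,out); (1,0,in); (1,5,in); (4,1,on); (5,2,out); (5,3,out)
branch 1 (rule r1):
nodes: 0:t1, 1:P, 2:P, 3:P, 5:t2, 6:tok, 7:tok
edges: (0,2,out); (0,3,out); (1,0,in); (1,5,in); (5,2,out); (5,3,out); (6,2,on); (7,3,on)
branch 2 (rule r2):
nodes: 0:t1, 1:P, 2:P, 3:P, 5:t2, 6:tok, 7:tok
edges: (0,2,out); (0,3,out); (1,0,in); (1,5,in); (5,2,out); (5,3,out); (6,3,on); (7,2,on)


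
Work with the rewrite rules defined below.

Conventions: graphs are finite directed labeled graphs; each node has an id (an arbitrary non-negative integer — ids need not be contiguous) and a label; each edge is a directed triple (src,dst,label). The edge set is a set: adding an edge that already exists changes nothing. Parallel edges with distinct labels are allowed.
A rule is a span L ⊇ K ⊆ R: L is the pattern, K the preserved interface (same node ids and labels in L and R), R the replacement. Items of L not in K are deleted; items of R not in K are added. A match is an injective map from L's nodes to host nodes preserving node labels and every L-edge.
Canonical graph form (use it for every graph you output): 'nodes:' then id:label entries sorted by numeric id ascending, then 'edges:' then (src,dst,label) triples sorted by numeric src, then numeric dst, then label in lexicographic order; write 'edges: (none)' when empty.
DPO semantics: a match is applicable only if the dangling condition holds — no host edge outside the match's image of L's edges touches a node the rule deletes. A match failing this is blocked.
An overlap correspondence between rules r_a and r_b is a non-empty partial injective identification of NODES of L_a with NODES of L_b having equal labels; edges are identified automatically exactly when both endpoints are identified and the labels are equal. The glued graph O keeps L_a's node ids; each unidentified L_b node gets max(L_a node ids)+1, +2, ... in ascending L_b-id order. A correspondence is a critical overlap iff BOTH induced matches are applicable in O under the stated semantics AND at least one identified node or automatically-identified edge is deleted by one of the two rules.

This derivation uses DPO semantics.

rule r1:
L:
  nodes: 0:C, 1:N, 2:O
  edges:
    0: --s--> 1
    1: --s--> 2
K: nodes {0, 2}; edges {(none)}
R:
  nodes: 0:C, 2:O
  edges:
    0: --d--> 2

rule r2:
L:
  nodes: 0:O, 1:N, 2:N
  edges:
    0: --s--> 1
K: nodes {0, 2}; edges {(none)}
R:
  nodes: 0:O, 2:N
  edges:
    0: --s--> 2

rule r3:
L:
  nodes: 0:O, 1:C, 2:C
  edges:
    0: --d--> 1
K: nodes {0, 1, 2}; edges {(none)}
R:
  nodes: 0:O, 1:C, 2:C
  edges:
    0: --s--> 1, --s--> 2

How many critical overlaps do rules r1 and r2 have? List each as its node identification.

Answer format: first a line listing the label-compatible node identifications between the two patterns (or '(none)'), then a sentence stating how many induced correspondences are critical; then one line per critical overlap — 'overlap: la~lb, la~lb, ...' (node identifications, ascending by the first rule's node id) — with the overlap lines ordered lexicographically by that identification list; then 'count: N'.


label-compatible node identifications between L(r1) and L(r2): 1~1, 1~2, 2~0
2 of the induced correspondences are critical overlaps of r1 and r2.
overlap: 1~2
overlap: 1~2, 2~0
count: 2


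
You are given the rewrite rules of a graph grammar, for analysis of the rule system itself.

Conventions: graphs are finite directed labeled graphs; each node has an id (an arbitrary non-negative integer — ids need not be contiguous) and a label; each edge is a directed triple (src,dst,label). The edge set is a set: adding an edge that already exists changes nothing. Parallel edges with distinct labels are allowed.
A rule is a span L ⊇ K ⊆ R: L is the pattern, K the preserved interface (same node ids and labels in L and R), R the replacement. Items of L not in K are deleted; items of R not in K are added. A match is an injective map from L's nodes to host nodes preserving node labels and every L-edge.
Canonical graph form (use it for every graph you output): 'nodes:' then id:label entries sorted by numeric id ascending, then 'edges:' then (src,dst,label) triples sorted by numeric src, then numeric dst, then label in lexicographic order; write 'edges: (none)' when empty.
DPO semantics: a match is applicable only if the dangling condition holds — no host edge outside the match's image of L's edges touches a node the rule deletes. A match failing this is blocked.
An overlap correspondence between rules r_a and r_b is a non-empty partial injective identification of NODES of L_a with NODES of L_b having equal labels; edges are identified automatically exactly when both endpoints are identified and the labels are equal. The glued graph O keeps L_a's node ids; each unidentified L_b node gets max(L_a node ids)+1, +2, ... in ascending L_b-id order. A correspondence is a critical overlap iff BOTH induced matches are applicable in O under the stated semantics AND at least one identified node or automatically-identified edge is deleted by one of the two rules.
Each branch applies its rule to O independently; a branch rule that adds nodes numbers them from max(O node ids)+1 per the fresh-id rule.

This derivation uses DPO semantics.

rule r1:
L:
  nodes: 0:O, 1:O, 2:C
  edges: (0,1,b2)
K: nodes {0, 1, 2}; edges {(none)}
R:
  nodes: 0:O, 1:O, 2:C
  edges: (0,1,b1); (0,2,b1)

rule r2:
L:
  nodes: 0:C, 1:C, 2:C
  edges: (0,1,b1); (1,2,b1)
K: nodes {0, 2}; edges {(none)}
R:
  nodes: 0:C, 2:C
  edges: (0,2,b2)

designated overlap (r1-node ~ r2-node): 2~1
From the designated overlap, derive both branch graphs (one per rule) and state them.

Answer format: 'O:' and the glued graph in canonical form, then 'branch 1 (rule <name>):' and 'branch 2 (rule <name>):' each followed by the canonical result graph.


O:
nodes: 0:O, 1:O, 2:C, 3:C, 4:C
edges: (0,1,b2); (2,4,b1); (3,2,b1)
branch 1 (rule r1):
nodes: 0:O, 1:O, 2:C, 3:C, 4:C
edges: (0,1,b1); (0,2,b1); (2,4,b1); (3,2,b1)
branch 2 (rule r2):
nodes: 0:O, 1:O, 3:C, 4:C
edges: (0,1,b2); (3,4,b2)


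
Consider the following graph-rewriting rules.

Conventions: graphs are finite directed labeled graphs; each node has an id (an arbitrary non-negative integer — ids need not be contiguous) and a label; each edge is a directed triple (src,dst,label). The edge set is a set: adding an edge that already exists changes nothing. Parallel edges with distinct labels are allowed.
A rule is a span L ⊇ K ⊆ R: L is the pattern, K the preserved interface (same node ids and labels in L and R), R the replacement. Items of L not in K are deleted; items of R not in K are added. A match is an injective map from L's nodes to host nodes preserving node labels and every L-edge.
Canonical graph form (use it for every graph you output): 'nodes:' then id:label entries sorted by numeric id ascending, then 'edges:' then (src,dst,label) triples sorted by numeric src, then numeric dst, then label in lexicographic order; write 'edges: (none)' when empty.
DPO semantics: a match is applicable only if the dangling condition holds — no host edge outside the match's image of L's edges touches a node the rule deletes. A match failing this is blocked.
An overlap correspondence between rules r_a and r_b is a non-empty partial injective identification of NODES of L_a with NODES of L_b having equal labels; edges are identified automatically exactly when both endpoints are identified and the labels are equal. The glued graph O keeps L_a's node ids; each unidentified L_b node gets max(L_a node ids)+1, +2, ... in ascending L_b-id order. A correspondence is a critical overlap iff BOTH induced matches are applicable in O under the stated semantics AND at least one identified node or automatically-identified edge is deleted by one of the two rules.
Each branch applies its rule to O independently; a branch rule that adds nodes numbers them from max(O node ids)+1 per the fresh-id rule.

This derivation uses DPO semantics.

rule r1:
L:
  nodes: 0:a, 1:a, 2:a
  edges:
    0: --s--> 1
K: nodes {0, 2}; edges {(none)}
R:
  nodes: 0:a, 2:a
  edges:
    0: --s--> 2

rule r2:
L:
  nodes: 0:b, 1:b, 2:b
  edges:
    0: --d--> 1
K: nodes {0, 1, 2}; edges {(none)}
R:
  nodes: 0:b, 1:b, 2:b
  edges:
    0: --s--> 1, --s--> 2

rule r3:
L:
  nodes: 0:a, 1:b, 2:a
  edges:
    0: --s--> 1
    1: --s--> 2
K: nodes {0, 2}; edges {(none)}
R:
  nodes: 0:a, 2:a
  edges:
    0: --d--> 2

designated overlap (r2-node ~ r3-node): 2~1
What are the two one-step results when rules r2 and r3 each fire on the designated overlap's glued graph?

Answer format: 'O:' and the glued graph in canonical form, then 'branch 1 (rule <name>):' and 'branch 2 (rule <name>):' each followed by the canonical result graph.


O:
nodes: 0:b, 1:b, 2:b, 3:a, 4:a
edges: (0,1,d); (2,4,s); (3,2,s)
branch 1 (rule r2):
nodes: 0:b, 1:b, 2:b, 3:a, 4:a
edges: (0,1,s); (0,2,s); (2,4,s); (3,2,s)
branch 2 (rule r3):
nodes: 0:b, 1:b, 3:a, 4:a
edges: (0,1,d); (3,4,d)


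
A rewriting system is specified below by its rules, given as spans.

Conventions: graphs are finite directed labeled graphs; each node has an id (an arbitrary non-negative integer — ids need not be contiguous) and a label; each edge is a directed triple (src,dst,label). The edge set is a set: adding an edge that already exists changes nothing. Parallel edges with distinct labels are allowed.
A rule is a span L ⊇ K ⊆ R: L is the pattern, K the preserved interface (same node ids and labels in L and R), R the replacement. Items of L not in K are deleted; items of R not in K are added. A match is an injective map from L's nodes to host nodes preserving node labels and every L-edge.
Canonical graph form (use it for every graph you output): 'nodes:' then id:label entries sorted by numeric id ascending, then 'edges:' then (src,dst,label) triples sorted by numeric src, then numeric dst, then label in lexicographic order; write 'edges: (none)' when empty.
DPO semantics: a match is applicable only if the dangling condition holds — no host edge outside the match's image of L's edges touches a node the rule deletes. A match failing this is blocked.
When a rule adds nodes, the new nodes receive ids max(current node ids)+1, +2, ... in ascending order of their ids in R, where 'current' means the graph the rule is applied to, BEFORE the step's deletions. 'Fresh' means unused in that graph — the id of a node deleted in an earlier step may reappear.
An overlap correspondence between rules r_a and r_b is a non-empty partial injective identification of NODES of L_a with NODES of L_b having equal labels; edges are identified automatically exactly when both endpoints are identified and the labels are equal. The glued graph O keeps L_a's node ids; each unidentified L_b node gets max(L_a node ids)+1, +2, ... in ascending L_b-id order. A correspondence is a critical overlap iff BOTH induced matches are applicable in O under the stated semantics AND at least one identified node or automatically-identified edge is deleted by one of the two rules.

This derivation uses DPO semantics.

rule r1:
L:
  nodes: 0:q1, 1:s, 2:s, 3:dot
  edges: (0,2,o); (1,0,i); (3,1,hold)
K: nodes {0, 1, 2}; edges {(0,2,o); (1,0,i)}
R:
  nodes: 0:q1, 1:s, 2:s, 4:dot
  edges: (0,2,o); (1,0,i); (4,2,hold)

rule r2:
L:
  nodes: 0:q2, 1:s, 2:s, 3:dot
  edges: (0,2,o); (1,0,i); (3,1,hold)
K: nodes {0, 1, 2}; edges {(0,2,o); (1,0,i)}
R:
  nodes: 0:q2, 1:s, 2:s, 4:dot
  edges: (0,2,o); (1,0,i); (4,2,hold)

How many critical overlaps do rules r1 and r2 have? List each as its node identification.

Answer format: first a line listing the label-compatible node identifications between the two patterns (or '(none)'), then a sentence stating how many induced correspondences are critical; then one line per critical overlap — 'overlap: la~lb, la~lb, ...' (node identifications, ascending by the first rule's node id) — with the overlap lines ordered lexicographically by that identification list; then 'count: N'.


label-compatible node identifications between L(r1) and L(r2): 1~1, 1~2, 2~1, 2~2, 3~3
2 of the induced correspondences are critical overlaps of r1 and r2.
overlap: 1~1, 2~2, 3~3
overlap: 1~1, 3~3
count: 2


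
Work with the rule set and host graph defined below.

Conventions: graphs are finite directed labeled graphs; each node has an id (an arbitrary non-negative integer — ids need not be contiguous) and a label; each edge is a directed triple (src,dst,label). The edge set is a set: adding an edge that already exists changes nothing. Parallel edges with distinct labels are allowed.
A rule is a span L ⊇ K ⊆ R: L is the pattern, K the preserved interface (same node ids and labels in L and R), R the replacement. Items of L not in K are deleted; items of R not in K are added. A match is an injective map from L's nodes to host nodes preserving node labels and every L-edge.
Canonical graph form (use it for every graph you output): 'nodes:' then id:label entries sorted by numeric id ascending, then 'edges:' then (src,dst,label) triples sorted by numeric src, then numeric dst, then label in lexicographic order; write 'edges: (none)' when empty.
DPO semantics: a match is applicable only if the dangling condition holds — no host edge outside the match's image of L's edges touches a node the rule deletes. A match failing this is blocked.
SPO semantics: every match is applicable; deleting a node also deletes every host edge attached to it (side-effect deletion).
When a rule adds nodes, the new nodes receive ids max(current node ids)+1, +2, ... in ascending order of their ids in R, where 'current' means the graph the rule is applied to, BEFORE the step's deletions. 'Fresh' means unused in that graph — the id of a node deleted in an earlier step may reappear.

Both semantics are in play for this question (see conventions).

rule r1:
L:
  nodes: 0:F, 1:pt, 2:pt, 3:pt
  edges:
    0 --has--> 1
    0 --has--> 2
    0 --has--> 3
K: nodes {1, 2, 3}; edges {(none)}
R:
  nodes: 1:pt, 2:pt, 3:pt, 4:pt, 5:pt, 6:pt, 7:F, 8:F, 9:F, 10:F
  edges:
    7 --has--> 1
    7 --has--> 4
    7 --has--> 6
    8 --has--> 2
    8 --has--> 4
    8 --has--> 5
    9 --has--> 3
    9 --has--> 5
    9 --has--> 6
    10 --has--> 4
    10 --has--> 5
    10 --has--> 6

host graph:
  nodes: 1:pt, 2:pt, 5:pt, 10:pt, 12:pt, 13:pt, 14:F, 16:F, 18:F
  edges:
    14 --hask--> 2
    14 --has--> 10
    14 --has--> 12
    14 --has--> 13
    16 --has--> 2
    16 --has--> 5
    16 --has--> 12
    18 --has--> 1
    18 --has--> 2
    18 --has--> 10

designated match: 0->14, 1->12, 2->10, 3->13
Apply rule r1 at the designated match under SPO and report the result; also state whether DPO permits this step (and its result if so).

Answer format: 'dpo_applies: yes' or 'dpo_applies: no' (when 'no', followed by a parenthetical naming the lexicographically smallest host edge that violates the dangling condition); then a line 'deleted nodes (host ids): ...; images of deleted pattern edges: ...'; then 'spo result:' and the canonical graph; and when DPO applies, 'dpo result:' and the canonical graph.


dpo_applies: no
(the rule deletes node 14, which keeps host edge (14,2,hask) outside the match image — the dangling condition fails, DPO blocks; SPO proceeds and side-deletes such edges)
deleted nodes (host ids): 14; images of deleted pattern edges: (14,10,has); (14,12,has); (14,13,has)
spo result:
nodes: 1:pt, 2:pt, 5:pt, 10:pt, 12:pt, 13:pt, 16:F, 18:F, 19:pt, 20:pt, 21:pt, 22:F, 23:F, 24:F, 25:F
edges: (16,2,has); (16,5,has); (16,12,has); (18,1,has); (18,2,has); (18,10,has); (22,12,has); (22,19,has); (22,21,has); (23,10,has); (23,19,has); (23,20,has); (24,13,has); (24,20,has); (24,21,has); (25,19,has); (25,20,has); (25,21,has)


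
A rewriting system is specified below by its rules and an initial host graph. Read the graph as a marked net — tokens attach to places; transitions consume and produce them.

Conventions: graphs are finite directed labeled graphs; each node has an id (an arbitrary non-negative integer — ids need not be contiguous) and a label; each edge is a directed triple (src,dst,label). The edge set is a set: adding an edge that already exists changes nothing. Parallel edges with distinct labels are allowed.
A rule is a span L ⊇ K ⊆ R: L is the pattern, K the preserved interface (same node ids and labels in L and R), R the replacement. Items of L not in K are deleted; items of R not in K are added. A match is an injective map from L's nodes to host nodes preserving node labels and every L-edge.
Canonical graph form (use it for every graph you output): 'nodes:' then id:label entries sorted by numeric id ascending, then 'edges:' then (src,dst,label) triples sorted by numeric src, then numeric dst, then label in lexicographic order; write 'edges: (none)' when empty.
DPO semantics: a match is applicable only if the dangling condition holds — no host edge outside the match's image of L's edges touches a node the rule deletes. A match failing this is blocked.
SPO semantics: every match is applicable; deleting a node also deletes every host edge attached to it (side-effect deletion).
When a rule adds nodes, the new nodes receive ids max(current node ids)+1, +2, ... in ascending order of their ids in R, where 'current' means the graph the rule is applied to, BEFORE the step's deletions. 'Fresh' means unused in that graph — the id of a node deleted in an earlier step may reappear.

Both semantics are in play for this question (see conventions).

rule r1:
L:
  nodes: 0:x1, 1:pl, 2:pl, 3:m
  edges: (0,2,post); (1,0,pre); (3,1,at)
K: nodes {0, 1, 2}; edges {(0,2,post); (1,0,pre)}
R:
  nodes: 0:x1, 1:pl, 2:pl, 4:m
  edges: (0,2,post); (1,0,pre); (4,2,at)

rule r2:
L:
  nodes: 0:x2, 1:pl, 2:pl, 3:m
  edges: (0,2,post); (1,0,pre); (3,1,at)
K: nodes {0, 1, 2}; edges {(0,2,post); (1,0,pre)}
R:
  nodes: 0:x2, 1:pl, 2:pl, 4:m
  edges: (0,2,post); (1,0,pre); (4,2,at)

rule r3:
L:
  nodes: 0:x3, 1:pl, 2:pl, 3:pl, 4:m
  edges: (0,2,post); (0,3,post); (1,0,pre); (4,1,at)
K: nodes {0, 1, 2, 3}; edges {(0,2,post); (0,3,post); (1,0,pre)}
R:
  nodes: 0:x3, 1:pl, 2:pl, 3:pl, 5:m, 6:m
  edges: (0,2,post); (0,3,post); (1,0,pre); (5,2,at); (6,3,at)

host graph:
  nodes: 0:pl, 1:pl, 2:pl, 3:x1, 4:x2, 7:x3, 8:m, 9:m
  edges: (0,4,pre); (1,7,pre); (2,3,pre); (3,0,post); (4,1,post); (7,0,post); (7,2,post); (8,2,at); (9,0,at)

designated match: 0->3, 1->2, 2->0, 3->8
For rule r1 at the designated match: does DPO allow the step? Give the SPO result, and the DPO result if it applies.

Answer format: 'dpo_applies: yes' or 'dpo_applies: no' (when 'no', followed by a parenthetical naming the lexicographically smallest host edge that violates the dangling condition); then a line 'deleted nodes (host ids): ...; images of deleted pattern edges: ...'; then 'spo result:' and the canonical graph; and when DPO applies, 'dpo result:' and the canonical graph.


dpo_applies: yes
deleted nodes (host ids): 8; images of deleted pattern edges: (8,2,at)
spo result:
nodes: 0:pl, 1:pl, 2:pl, 3:x1, 4:x2, 7:x3, 9:m, 10:m
edges: (0,4,pre); (1,7,pre); (2,3,pre); (3,0,post); (4,1,post); (7,0,post); (7,2,post); (9,0,at); (10,0,at)
dpo result:
nodes: 0:pl, 1:pl, 2:pl, 3:x1, 4:x2, 7:x3, 9:m, 10:m
edges: (0,4,pre); (1,7,pre); (2,3,pre); (3,0,post); (4,1,post); (7,0,post); (7,2,post); (9,0,at); (10,0,at)


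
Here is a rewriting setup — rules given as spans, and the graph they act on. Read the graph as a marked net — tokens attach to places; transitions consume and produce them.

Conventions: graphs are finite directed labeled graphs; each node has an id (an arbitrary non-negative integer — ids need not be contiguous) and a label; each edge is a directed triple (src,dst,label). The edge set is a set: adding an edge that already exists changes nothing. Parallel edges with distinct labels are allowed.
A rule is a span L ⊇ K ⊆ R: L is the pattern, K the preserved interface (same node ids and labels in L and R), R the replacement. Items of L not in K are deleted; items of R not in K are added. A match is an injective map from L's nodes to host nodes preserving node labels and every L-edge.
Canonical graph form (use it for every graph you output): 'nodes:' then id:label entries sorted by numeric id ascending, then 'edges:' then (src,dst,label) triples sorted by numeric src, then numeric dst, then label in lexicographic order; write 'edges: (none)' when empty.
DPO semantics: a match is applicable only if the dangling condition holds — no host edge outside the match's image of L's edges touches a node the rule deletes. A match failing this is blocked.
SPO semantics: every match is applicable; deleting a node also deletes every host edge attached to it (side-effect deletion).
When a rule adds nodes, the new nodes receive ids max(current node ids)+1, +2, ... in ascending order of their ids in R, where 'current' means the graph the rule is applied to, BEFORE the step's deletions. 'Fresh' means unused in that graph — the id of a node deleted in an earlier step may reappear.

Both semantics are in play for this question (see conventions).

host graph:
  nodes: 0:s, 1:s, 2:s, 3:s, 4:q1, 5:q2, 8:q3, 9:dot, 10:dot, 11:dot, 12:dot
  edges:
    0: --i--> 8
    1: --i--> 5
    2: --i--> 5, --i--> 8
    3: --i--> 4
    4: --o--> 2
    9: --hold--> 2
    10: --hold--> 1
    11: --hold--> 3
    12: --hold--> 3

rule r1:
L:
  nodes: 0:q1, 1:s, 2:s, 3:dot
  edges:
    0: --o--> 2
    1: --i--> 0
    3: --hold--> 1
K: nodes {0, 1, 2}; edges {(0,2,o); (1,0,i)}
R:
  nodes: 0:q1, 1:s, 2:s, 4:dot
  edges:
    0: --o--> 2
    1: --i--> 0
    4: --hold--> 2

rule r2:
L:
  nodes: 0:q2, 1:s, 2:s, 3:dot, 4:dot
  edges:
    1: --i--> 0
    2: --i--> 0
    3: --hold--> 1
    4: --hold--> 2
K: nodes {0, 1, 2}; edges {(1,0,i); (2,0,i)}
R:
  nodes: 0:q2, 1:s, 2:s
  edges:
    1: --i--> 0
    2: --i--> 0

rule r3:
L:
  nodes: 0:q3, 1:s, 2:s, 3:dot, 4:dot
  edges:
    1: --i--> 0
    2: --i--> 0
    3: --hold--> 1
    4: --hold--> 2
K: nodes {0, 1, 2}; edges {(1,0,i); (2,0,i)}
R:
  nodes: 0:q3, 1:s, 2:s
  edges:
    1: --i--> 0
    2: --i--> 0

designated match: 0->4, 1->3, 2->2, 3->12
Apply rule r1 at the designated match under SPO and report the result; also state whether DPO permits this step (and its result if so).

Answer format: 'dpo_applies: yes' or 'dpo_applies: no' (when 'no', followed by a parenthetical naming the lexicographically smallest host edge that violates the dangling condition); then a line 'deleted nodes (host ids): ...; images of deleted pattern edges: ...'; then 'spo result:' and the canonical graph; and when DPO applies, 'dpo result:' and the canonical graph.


dpo_applies: yes
deleted nodes (host ids): 12; images of deleted pattern edges: (12,3,hold)
spo result:
nodes: 0:s, 1:s, 2:s, 3:s, 4:q1, 5:q2, 8:q3, 9:dot, 10:dot, 11:dot, 13:dot
edges: (0,8,i); (1,5,i); (2,5,i); (2,8,i); (3,4,i); (4,2,o); (9,2,hold); (10,1,hold); (11,3,hold); (13,2,hold)
dpo result:
nodes: 0:s, 1:s, 2:s, 3:s, 4:q1, 5:q2, 8:q3, 9:dot, 10:dot, 11:dot, 13:dot
edges: (0,8,i); (1,5,i); (2,5,i); (2,8,i); (3,4,i); (4,2,o); (9,2,hold); (10,1,hold); (11,3,hold); (13,2,hold)
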